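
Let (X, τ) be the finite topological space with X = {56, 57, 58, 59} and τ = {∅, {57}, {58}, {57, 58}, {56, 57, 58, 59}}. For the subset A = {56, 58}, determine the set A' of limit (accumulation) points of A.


A' = {56, 59}

For each x ∈ X, list the open sets U ∈ τ with x ∈ U, then check whether U ∩ (A ∖ {x}) ≠ ∅ for every such U.
  x = 56: opens ∋ x are {56, 57, 58, 59}; each meets A ∖ {56}, so x IS a limit point.
  x = 57: open {57} ∋ x has {57} ∩ (A ∖ {57}) = ∅, so x is NOT a limit point.
  x = 58: open {58} ∋ x has {58} ∩ (A ∖ {58}) = ∅, so x is NOT a limit point.
  x = 59: opens ∋ x are {56, 57, 58, 59}; each meets A ∖ {59}, so x IS a limit point.
Collecting: A' = {56, 59}.


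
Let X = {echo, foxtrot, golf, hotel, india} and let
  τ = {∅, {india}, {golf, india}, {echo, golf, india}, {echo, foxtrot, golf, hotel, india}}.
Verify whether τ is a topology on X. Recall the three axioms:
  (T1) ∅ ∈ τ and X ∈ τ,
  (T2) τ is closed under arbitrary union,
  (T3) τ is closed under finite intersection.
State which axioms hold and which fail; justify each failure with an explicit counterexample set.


τ IS a topology on X.

Axiom (T1): ∅ ∈ τ? Yes; X ∈ τ? Yes.
Axiom (T2/T3): check pairwise unions and intersections of members of τ.
All pairwise intersections and unions checked — each lies in τ. Therefore τ satisfies (T1), (T2), (T3): it IS a topology on X.


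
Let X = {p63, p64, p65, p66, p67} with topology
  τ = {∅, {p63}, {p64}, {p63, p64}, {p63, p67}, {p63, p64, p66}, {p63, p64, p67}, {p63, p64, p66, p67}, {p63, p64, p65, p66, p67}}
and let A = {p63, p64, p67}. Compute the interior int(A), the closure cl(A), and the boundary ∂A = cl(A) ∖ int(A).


int(A) = {p63, p64, p67}, cl(A) = {p63, p64, p65, p66, p67}, ∂A = {p65, p66}.

Closed sets in (X, τ) are complements of opens:
  closed(X, τ) = {∅, {p65}, {p65, p66}, {p65, p67}, {p64, p65, p66}, {p65, p66, p67}, {p63, p65, p66, p67}, {p64, p65, p66, p67}, {p63, p64, p65, p66, p67}}.
int(A) = ⋃ {U ∈ τ : U ⊆ A}. Opens contained in A: ∅, {p63}, {p64}, {p63, p64}, {p63, p67}, {p63, p64, p67}.
Taking the union of these: int(A) = {p63, p64, p67}.
cl(A) = ⋂ {C closed : A ⊆ C}. Closed sets containing A: {p63, p64, p65, p66, p67}.
Intersecting these: cl(A) = {p63, p64, p65, p66, p67}.
∂A = cl(A) ∖ int(A) = {p63, p64, p65, p66, p67} ∖ {p63, p64, p67} = {p65, p66}.


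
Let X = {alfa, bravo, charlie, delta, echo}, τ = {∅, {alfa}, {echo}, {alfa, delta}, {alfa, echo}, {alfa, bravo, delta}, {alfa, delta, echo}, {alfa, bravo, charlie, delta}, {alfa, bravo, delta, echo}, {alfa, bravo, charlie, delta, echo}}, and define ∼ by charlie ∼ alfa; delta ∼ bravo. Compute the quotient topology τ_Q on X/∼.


X/∼ = {[alfa=charlie], [bravo=delta], [echo]}; |τ_Q| = 4.

Equivalence classes: [alfa=charlie], [bravo=delta], [echo].
Quotient map π: X → X/∼ sends alfa ↦ [alfa=charlie], bravo ↦ [bravo=delta], charlie ↦ [alfa=charlie], delta ↦ [bravo=delta], echo ↦ [echo].
For each subset V ⊆ X/∼, compute π^{-1}(V) ⊆ X and check whether π^{-1}(V) ∈ τ. V is open in τ_Q iff π^{-1}(V) ∈ τ.
  V = {}: π^{-1}(V) = ∅ ∈ τ ✓.
  V = {[alfa=charlie]}: π^{-1}(V) = {alfa, charlie} ∉ τ ✗.
  V = {[bravo=delta]}: π^{-1}(V) = {bravo, delta} ∉ τ ✗.
  V = {[alfa=charlie], [bravo=delta]}: π^{-1}(V) = {alfa, bravo, charlie, delta} ∈ τ ✓.
  V = {[echo]}: π^{-1}(V) = {echo} ∈ τ ✓.
  V = {[alfa=charlie], [echo]}: π^{-1}(V) = {alfa, charlie, echo} ∉ τ ✗.
  V = {[bravo=delta], [echo]}: π^{-1}(V) = {bravo, delta, echo} ∉ τ ✗.
  V = {[alfa=charlie], [bravo=delta], [echo]}: π^{-1}(V) = {alfa, bravo, charlie, delta, echo} ∈ τ ✓.
Open sets in the quotient: τ_Q = {{}, {[alfa=charlie], [bravo=delta]}, {[echo]}, {[alfa=charlie], [bravo=delta], [echo]}} (4 elements).


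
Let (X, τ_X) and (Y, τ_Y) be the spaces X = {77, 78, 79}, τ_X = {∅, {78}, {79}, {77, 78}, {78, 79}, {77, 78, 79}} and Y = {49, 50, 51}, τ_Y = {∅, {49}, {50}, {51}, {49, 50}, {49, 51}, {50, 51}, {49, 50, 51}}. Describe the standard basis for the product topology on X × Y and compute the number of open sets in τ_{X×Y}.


Basis B = {∅ × ∅, {78} × {49}, {78} × {50}, {78} × {51}, {79} × {49}, {79} × {50}, {79} × {51}, {77, 78} × {49}, {77, 78} × {50}, {77, 78} × {51}, {78} × {49, 50}, {78} × {49, 51}, {78, 79} × {49}, {78} × {50, 51}, {78, 79} × {50}, {78, 79} × {51}, {79} × {49, 50}, {79} × {49, 51}, {79} × {50, 51}, {77, 78, 79} × {49}, {77, 78, 79} × {50}, {77, 78, 79} × {51}, {78} × {49, 50, 51}, {79} × {49, 50, 51}, {77, 78} × {49, 50}, {77, 78} × {49, 51}, {77, 78} × {50, 51}, {78, 79} × {49, 50}, {78, 79} × {49, 51}, {78, 79} × {50, 51}, {77, 78} × {49, 50, 51}, {77, 78, 79} × {49, 50}, {77, 78, 79} × {49, 51}, {77, 78, 79} × {50, 51}, {78, 79} × {49, 50, 51}, {77, 78, 79} × {49, 50, 51}}; |τ_{X×Y}| = 216.

Enumerate products U × V with U ∈ τ_X, V ∈ τ_Y (deduplicated):
  ∅ × ∅ = {} (∅)
  {78} × {49} = {(78,49)}
  {78} × {50} = {(78,50)}
  {78} × {51} = {(78,51)}
  {79} × {49} = {(79,49)}
  {79} × {50} = {(79,50)}
  {79} × {51} = {(79,51)}
  {77, 78} × {49} = {(77,49), (78,49)}
  {77, 78} × {50} = {(77,50), (78,50)}
  {77, 78} × {51} = {(77,51), (78,51)}
  {78} × {49, 50} = {(78,49), (78,50)}
  {78} × {49, 51} = {(78,49), (78,51)}
  {78, 79} × {49} = {(78,49), (79,49)}
  {78} × {50, 51} = {(78,50), (78,51)}
  {78, 79} × {50} = {(78,50), (79,50)}
  {78, 79} × {51} = {(78,51), (79,51)}
  {79} × {49, 50} = {(79,49), (79,50)}
  {79} × {49, 51} = {(79,49), (79,51)}
  {79} × {50, 51} = {(79,50), (79,51)}
  {77, 78, 79} × {49} = {(77,49), (78,49), (79,49)}
  {77, 78, 79} × {50} = {(77,50), (78,50), (79,50)}
  {77, 78, 79} × {51} = {(77,51), (78,51), (79,51)}
  {78} × {49, 50, 51} = {(78,49), (78,50), (78,51)}
  {79} × {49, 50, 51} = {(79,49), (79,50), (79,51)}
  {77, 78} × {49, 50} = {(77,49), (77,50), (78,49), (78,50)}
  {77, 78} × {49, 51} = {(77,49), (77,51), (78,49), (78,51)}
  {77, 78} × {50, 51} = {(77,50), (77,51), (78,50), (78,51)}
  {78, 79} × {49, 50} = {(78,49), (78,50), (79,49), (79,50)}
  {78, 79} × {49, 51} = {(78,49), (78,51), (79,49), (79,51)}
  {78, 79} × {50, 51} = {(78,50), (78,51), (79,50), (79,51)}
  {77, 78} × {49, 50, 51} = {(77,49), (77,50), (77,51), (78,49), (78,50), (78,51)}
  {77, 78, 79} × {49, 50} = {(77,49), (77,50), (78,49), (78,50), (79,49), (79,50)}
  {77, 78, 79} × {49, 51} = {(77,49), (77,51), (78,49), (78,51), (79,49), (79,51)}
  {77, 78, 79} × {50, 51} = {(77,50), (77,51), (78,50), (78,51), (79,50), (79,51)}
  {78, 79} × {49, 50, 51} = {(78,49), (78,50), (78,51), (79,49), (79,50), (79,51)}
  {77, 78, 79} × {49, 50, 51} = {(77,49), (77,50), (77,51), (78,49), (78,50), (78,51), (79,49), (79,50), (79,51)}
These 36 distinct sets form the basis B.
Close under arbitrary unions to get τ_{X×Y}; counting gives |τ_{X×Y}| = 216.


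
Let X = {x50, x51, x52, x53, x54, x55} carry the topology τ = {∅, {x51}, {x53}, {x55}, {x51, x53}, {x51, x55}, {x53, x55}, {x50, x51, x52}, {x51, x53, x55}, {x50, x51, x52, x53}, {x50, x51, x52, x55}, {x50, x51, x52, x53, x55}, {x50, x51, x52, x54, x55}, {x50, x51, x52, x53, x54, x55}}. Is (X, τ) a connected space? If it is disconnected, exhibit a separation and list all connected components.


(X, τ) is disconnected; components = [{x53}, {x50, x51, x52, x54, x55}].

Find clopen sets (U ∈ τ with X ∖ U ∈ τ):
  U = ∅, X ∖ U = {x50, x51, x52, x53, x54, x55} — both open, so U is clopen.
  U = {x53}, X ∖ U = {x50, x51, x52, x54, x55} — both open, so U is clopen.
  U = {x50, x51, x52, x54, x55}, X ∖ U = {x53} — both open, so U is clopen.
  U = {x50, x51, x52, x53, x54, x55}, X ∖ U = ∅ — both open, so U is clopen.
Nontrivial clopen(s) exist: e.g. {x53}. So (X, τ) is disconnected.
Compute connected components by grouping points that agree on all clopens:
  component: {x53}
  component: {x50, x51, x52, x54, x55}


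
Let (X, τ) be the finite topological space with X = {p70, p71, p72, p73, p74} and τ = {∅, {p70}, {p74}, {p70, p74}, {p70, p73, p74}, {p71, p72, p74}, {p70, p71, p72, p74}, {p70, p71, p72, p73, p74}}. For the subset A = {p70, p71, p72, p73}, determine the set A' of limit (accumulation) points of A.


A' = {p71, p72, p73}

For each x ∈ X, list the open sets U ∈ τ with x ∈ U, then check whether U ∩ (A ∖ {x}) ≠ ∅ for every such U.
  x = p70: open {p70} ∋ x has {p70} ∩ (A ∖ {p70}) = ∅, so x is NOT a limit point.
  x = p71: opens ∋ x are {p71, p72, p74}, {p70, p71, p72, p74}, {p70, p71, p72, p73, p74}; each meets A ∖ {p71}, so x IS a limit point.
  x = p72: opens ∋ x are {p71, p72, p74}, {p70, p71, p72, p74}, {p70, p71, p72, p73, p74}; each meets A ∖ {p72}, so x IS a limit point.
  x = p73: opens ∋ x are {p70, p73, p74}, {p70, p71, p72, p73, p74}; each meets A ∖ {p73}, so x IS a limit point.
  x = p74: open {p74} ∋ x has {p74} ∩ (A ∖ {p74}) = ∅, so x is NOT a limit point.
Collecting: A' = {p71, p72, p73}.


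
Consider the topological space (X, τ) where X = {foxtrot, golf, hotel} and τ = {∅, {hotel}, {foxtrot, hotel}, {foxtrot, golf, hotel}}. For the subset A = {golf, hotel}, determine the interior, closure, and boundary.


int(A) = {hotel}, cl(A) = {foxtrot, golf, hotel}, ∂A = {foxtrot, golf}.

Closed sets in (X, τ) are complements of opens:
  closed(X, τ) = {∅, {golf}, {foxtrot, golf}, {foxtrot, golf, hotel}}.
int(A) = ⋃ {U ∈ τ : U ⊆ A}. Opens contained in A: ∅, {hotel}.
Taking the union of these: int(A) = {hotel}.
cl(A) = ⋂ {C closed : A ⊆ C}. Closed sets containing A: {foxtrot, golf, hotel}.
Intersecting these: cl(A) = {foxtrot, golf, hotel}.
∂A = cl(A) ∖ int(A) = {foxtrot, golf, hotel} ∖ {hotel} = {foxtrot, golf}.


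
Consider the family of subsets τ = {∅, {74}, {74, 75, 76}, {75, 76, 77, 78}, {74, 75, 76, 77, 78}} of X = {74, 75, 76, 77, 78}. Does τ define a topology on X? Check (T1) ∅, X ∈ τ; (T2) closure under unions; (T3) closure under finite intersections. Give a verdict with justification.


τ is NOT a topology on X.

Axiom (T1): ∅ ∈ τ? Yes; X ∈ τ? Yes.
Axiom (T2/T3): check pairwise unions and intersections of members of τ.
Counterexample for (T3): {74, 75, 76} ∩ {75, 76, 77, 78} = {75, 76} ∉ τ. Therefore τ is NOT a topology.


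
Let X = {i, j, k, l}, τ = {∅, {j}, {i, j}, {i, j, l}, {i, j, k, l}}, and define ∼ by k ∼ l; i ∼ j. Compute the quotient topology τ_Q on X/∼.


X/∼ = {[i=j], [k=l]}; |τ_Q| = 3.

Equivalence classes: [i=j], [k=l].
Quotient map π: X → X/∼ sends i ↦ [i=j], j ↦ [i=j], k ↦ [k=l], l ↦ [k=l].
For each subset V ⊆ X/∼, compute π^{-1}(V) ⊆ X and check whether π^{-1}(V) ∈ τ. V is open in τ_Q iff π^{-1}(V) ∈ τ.
  V = {}: π^{-1}(V) = ∅ ∈ τ ✓.
  V = {[i=j]}: π^{-1}(V) = {i, j} ∈ τ ✓.
  V = {[k=l]}: π^{-1}(V) = {k, l} ∉ τ ✗.
  V = {[i=j], [k=l]}: π^{-1}(V) = {i, j, k, l} ∈ τ ✓.
Open sets in the quotient: τ_Q = {{}, {[i=j]}, {[i=j], [k=l]}} (3 elements).


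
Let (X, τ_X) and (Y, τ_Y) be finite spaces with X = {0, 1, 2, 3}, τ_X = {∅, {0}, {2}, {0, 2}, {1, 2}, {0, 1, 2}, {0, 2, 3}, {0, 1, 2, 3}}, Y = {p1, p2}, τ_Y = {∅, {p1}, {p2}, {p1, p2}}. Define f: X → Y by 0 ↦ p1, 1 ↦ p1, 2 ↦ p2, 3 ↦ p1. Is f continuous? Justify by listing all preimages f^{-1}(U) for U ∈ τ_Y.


f is NOT continuous.

Compute f^{-1}(U) for each U ∈ τ_Y:
  U = ∅: f^{-1}(U) = ∅ ∈ τ_X ✓.
  U = {p1}: f^{-1}(U) = {0, 1, 3} ∉ τ_X ✗.
  U = {p2}: f^{-1}(U) = {2} ∈ τ_X ✓.
  U = {p1, p2}: f^{-1}(U) = {0, 1, 2, 3} ∈ τ_X ✓.
Found U = {p1} with f^{-1}(U) = {0, 1, 3} not in τ_X. Therefore f is NOT continuous.


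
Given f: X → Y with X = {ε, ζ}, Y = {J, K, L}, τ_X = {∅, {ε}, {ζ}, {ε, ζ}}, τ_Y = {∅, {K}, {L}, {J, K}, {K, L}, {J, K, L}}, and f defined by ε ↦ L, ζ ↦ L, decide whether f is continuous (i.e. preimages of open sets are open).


f IS continuous.

Compute f^{-1}(U) for each U ∈ τ_Y:
  U = ∅: f^{-1}(U) = ∅ ∈ τ_X ✓.
  U = {K}: f^{-1}(U) = ∅ ∈ τ_X ✓.
  U = {L}: f^{-1}(U) = {ε, ζ} ∈ τ_X ✓.
  U = {J, K}: f^{-1}(U) = ∅ ∈ τ_X ✓.
  U = {K, L}: f^{-1}(U) = {ε, ζ} ∈ τ_X ✓.
  U = {J, K, L}: f^{-1}(U) = {ε, ζ} ∈ τ_X ✓.
Every preimage lies in τ_X, so f IS continuous.


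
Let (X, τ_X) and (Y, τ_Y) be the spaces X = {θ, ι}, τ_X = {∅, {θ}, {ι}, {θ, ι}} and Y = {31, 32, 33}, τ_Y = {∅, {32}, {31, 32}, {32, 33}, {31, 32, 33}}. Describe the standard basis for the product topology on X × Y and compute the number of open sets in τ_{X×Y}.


Basis B = {∅ × ∅, {θ} × {32}, {ι} × {32}, {θ} × {31, 32}, {θ} × {32, 33}, {θ, ι} × {32}, {ι} × {31, 32}, {ι} × {32, 33}, {θ} × {31, 32, 33}, {ι} × {31, 32, 33}, {θ, ι} × {31, 32}, {θ, ι} × {32, 33}, {θ, ι} × {31, 32, 33}}; |τ_{X×Y}| = 25.

Enumerate products U × V with U ∈ τ_X, V ∈ τ_Y (deduplicated):
  ∅ × ∅ = {} (∅)
  {θ} × {32} = {(θ,32)}
  {ι} × {32} = {(ι,32)}
  {θ} × {31, 32} = {(θ,31), (θ,32)}
  {θ} × {32, 33} = {(θ,32), (θ,33)}
  {θ, ι} × {32} = {(θ,32), (ι,32)}
  {ι} × {31, 32} = {(ι,31), (ι,32)}
  {ι} × {32, 33} = {(ι,32), (ι,33)}
  {θ} × {31, 32, 33} = {(θ,31), (θ,32), (θ,33)}
  {ι} × {31, 32, 33} = {(ι,31), (ι,32), (ι,33)}
  {θ, ι} × {31, 32} = {(θ,31), (θ,32), (ι,31), (ι,32)}
  {θ, ι} × {32, 33} = {(θ,32), (θ,33), (ι,32), (ι,33)}
  {θ, ι} × {31, 32, 33} = {(θ,31), (θ,32), (θ,33), (ι,31), (ι,32), (ι,33)}
These 13 distinct sets form the basis B.
Close under arbitrary unions to get τ_{X×Y}; counting gives |τ_{X×Y}| = 25.


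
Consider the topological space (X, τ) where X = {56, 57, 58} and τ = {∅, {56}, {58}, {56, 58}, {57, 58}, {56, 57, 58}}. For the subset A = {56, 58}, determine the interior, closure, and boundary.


int(A) = {56, 58}, cl(A) = {56, 57, 58}, ∂A = {57}.

Closed sets in (X, τ) are complements of opens:
  closed(X, τ) = {∅, {56}, {57}, {56, 57}, {57, 58}, {56, 57, 58}}.
int(A) = ⋃ {U ∈ τ : U ⊆ A}. Opens contained in A: ∅, {56}, {58}, {56, 58}.
Taking the union of these: int(A) = {56, 58}.
cl(A) = ⋂ {C closed : A ⊆ C}. Closed sets containing A: {56, 57, 58}.
Intersecting these: cl(A) = {56, 57, 58}.
∂A = cl(A) ∖ int(A) = {56, 57, 58} ∖ {56, 58} = {57}.


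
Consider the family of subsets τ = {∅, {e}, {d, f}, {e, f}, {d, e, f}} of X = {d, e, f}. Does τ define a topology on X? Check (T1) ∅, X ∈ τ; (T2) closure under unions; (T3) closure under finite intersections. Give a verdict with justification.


τ is NOT a topology on X.

Axiom (T1): ∅ ∈ τ? Yes; X ∈ τ? Yes.
Axiom (T2/T3): check pairwise unions and intersections of members of τ.
Counterexample for (T3): {d, f} ∩ {e, f} = {f} ∉ τ. Therefore τ is NOT a topology.


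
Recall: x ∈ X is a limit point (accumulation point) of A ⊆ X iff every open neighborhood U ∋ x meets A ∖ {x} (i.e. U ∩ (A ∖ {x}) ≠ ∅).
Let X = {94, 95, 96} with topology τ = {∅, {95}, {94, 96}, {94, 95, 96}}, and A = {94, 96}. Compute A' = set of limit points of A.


A' = {94, 96}

For each x ∈ X, list the open sets U ∈ τ with x ∈ U, then check whether U ∩ (A ∖ {x}) ≠ ∅ for every such U.
  x = 94: opens ∋ x are {94, 96}, {94, 95, 96}; each meets A ∖ {94}, so x IS a limit point.
  x = 95: open {95} ∋ x has {95} ∩ (A ∖ {95}) = ∅, so x is NOT a limit point.
  x = 96: opens ∋ x are {94, 96}, {94, 95, 96}; each meets A ∖ {96}, so x IS a limit point.
Collecting: A' = {94, 96}.


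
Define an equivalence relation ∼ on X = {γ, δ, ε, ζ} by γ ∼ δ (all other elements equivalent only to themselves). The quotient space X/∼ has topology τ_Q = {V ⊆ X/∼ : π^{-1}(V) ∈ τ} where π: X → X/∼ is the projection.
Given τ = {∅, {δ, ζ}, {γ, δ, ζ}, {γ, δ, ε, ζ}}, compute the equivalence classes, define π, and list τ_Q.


X/∼ = {[γ=δ], [ε], [ζ]}; |τ_Q| = 3.

Equivalence classes: [γ=δ], [ε], [ζ].
Quotient map π: X → X/∼ sends γ ↦ [γ=δ], δ ↦ [γ=δ], ε ↦ [ε], ζ ↦ [ζ].
For each subset V ⊆ X/∼, compute π^{-1}(V) ⊆ X and check whether π^{-1}(V) ∈ τ. V is open in τ_Q iff π^{-1}(V) ∈ τ.
  V = {}: π^{-1}(V) = ∅ ∈ τ ✓.
  V = {[γ=δ]}: π^{-1}(V) = {γ, δ} ∉ τ ✗.
  V = {[ε]}: π^{-1}(V) = {ε} ∉ τ ✗.
  V = {[γ=δ], [ε]}: π^{-1}(V) = {γ, δ, ε} ∉ τ ✗.
  V = {[ζ]}: π^{-1}(V) = {ζ} ∉ τ ✗.
  V = {[γ=δ], [ζ]}: π^{-1}(V) = {γ, δ, ζ} ∈ τ ✓.
  V = {[ε], [ζ]}: π^{-1}(V) = {ε, ζ} ∉ τ ✗.
  V = {[γ=δ], [ε], [ζ]}: π^{-1}(V) = {γ, δ, ε, ζ} ∈ τ ✓.
Open sets in the quotient: τ_Q = {{}, {[γ=δ], [ζ]}, {[γ=δ], [ε], [ζ]}} (3 elements).


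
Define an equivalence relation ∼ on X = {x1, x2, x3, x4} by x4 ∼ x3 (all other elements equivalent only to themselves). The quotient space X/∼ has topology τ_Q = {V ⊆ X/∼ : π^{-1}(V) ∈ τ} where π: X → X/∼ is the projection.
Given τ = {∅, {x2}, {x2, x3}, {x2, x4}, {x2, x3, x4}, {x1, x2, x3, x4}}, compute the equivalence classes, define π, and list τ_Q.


X/∼ = {[x1], [x2], [x3=x4]}; |τ_Q| = 4.

Equivalence classes: [x1], [x2], [x3=x4].
Quotient map π: X → X/∼ sends x1 ↦ [x1], x2 ↦ [x2], x3 ↦ [x3=x4], x4 ↦ [x3=x4].
For each subset V ⊆ X/∼, compute π^{-1}(V) ⊆ X and check whether π^{-1}(V) ∈ τ. V is open in τ_Q iff π^{-1}(V) ∈ τ.
  V = {}: π^{-1}(V) = ∅ ∈ τ ✓.
  V = {[x1]}: π^{-1}(V) = {x1} ∉ τ ✗.
  V = {[x2]}: π^{-1}(V) = {x2} ∈ τ ✓.
  V = {[x1], [x2]}: π^{-1}(V) = {x1, x2} ∉ τ ✗.
  V = {[x3=x4]}: π^{-1}(V) = {x3, x4} ∉ τ ✗.
  V = {[x1], [x3=x4]}: π^{-1}(V) = {x1, x3, x4} ∉ τ ✗.
  V = {[x2], [x3=x4]}: π^{-1}(V) = {x2, x3, x4} ∈ τ ✓.
  V = {[x1], [x2], [x3=x4]}: π^{-1}(V) = {x1, x2, x3, x4} ∈ τ ✓.
Open sets in the quotient: τ_Q = {{}, {[x2]}, {[x2], [x3=x4]}, {[x1], [x2], [x3=x4]}} (4 elements).


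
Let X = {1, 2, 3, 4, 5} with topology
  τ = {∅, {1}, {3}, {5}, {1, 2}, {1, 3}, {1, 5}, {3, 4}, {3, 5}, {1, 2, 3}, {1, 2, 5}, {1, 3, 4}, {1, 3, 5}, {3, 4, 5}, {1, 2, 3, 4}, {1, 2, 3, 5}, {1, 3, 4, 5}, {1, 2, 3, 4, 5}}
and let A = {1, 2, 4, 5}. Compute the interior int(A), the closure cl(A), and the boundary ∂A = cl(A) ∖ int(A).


int(A) = {1, 2, 5}, cl(A) = {1, 2, 4, 5}, ∂A = {4}.

Closed sets in (X, τ) are complements of opens:
  closed(X, τ) = {∅, {2}, {4}, {5}, {1, 2}, {2, 4}, {2, 5}, {3, 4}, {4, 5}, {1, 2, 4}, {1, 2, 5}, {2, 3, 4}, {2, 4, 5}, {3, 4, 5}, {1, 2, 3, 4}, {1, 2, 4, 5}, {2, 3, 4, 5}, {1, 2, 3, 4, 5}}.
int(A) = ⋃ {U ∈ τ : U ⊆ A}. Opens contained in A: ∅, {1}, {5}, {1, 2}, {1, 5}, {1, 2, 5}.
Taking the union of these: int(A) = {1, 2, 5}.
cl(A) = ⋂ {C closed : A ⊆ C}. Closed sets containing A: {1, 2, 4, 5}, {1, 2, 3, 4, 5}.
Intersecting these: cl(A) = {1, 2, 4, 5}.
∂A = cl(A) ∖ int(A) = {1, 2, 4, 5} ∖ {1, 2, 5} = {4}.


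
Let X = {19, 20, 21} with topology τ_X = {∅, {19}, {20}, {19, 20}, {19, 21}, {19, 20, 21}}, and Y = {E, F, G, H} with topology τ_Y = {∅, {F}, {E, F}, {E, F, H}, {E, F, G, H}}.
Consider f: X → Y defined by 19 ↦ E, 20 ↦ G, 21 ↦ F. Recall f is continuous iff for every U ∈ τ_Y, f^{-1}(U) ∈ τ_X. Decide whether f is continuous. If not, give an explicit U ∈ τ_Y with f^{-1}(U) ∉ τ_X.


f is NOT continuous.

Compute f^{-1}(U) for each U ∈ τ_Y:
  U = ∅: f^{-1}(U) = ∅ ∈ τ_X ✓.
  U = {F}: f^{-1}(U) = {21} ∉ τ_X ✗.
  U = {E, F}: f^{-1}(U) = {19, 21} ∈ τ_X ✓.
  U = {E, F, H}: f^{-1}(U) = {19, 21} ∈ τ_X ✓.
  U = {E, F, G, H}: f^{-1}(U) = {19, 20, 21} ∈ τ_X ✓.
Found U = {F} with f^{-1}(U) = {21} not in τ_X. Therefore f is NOT continuous.


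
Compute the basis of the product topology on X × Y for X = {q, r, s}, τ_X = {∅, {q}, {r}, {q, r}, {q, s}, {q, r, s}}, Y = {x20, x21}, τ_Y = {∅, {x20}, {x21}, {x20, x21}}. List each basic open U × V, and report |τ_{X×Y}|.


Basis B = {∅ × ∅, {q} × {x20}, {q} × {x21}, {r} × {x20}, {r} × {x21}, {q} × {x20, x21}, {q, r} × {x20}, {q, s} × {x20}, {q, r} × {x21}, {q, s} × {x21}, {r} × {x20, x21}, {q, r, s} × {x20}, {q, r, s} × {x21}, {q, r} × {x20, x21}, {q, s} × {x20, x21}, {q, r, s} × {x20, x21}}; |τ_{X×Y}| = 36.

Enumerate products U × V with U ∈ τ_X, V ∈ τ_Y (deduplicated):
  ∅ × ∅ = {} (∅)
  {q} × {x20} = {(q,x20)}
  {q} × {x21} = {(q,x21)}
  {r} × {x20} = {(r,x20)}
  {r} × {x21} = {(r,x21)}
  {q} × {x20, x21} = {(q,x20), (q,x21)}
  {q, r} × {x20} = {(q,x20), (r,x20)}
  {q, s} × {x20} = {(q,x20), (s,x20)}
  {q, r} × {x21} = {(q,x21), (r,x21)}
  {q, s} × {x21} = {(q,x21), (s,x21)}
  {r} × {x20, x21} = {(r,x20), (r,x21)}
  {q, r, s} × {x20} = {(q,x20), (r,x20), (s,x20)}
  {q, r, s} × {x21} = {(q,x21), (r,x21), (s,x21)}
  {q, r} × {x20, x21} = {(q,x20), (q,x21), (r,x20), (r,x21)}
  {q, s} × {x20, x21} = {(q,x20), (q,x21), (s,x20), (s,x21)}
  {q, r, s} × {x20, x21} = {(q,x20), (q,x21), (r,x20), (r,x21), (s,x20), (s,x21)}
These 16 distinct sets form the basis B.
Close under arbitrary unions to get τ_{X×Y}; counting gives |τ_{X×Y}| = 36.


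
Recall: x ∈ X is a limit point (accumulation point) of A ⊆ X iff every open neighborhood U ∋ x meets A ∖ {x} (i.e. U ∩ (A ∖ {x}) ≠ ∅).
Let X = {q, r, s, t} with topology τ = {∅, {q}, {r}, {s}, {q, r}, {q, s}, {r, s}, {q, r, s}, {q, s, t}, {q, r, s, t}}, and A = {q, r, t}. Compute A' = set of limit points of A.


A' = {t}

For each x ∈ X, list the open sets U ∈ τ with x ∈ U, then check whether U ∩ (A ∖ {x}) ≠ ∅ for every such U.
  x = q: open {q} ∋ x has {q} ∩ (A ∖ {q}) = ∅, so x is NOT a limit point.
  x = r: open {r} ∋ x has {r} ∩ (A ∖ {r}) = ∅, so x is NOT a limit point.
  x = s: open {s} ∋ x has {s} ∩ (A ∖ {s}) = ∅, so x is NOT a limit point.
  x = t: opens ∋ x are {q, s, t}, {q, r, s, t}; each meets A ∖ {t}, so x IS a limit point.
Collecting: A' = {t}.


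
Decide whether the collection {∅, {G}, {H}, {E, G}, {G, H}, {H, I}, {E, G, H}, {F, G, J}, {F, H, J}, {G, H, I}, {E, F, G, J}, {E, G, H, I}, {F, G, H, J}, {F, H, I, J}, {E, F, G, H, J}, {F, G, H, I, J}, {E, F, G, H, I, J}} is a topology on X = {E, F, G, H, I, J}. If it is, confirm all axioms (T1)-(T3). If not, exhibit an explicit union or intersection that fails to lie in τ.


τ is NOT a topology on X.

Axiom (T1): ∅ ∈ τ? Yes; X ∈ τ? Yes.
Axiom (T2/T3): check pairwise unions and intersections of members of τ.
Counterexample for (T3): {F, G, J} ∩ {F, H, J} = {F, J} ∉ τ. Therefore τ is NOT a topology.


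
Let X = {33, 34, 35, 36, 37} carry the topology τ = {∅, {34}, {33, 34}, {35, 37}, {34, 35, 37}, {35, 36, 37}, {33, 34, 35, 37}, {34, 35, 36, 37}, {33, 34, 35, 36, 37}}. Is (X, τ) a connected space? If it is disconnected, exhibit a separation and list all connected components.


(X, τ) is disconnected; components = [{33, 34}, {35, 36, 37}].

Find clopen sets (U ∈ τ with X ∖ U ∈ τ):
  U = ∅, X ∖ U = {33, 34, 35, 36, 37} — both open, so U is clopen.
  U = {33, 34}, X ∖ U = {35, 36, 37} — both open, so U is clopen.
  U = {35, 36, 37}, X ∖ U = {33, 34} — both open, so U is clopen.
  U = {33, 34, 35, 36, 37}, X ∖ U = ∅ — both open, so U is clopen.
Nontrivial clopen(s) exist: e.g. {35, 36, 37}. So (X, τ) is disconnected.
Compute connected components by grouping points that agree on all clopens:
  component: {33, 34}
  component: {35, 36, 37}


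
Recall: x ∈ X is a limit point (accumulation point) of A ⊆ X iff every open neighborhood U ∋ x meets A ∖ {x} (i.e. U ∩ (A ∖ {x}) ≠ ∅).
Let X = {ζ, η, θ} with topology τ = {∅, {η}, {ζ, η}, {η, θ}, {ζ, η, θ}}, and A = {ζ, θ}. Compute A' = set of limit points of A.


A' = ∅

For each x ∈ X, list the open sets U ∈ τ with x ∈ U, then check whether U ∩ (A ∖ {x}) ≠ ∅ for every such U.
  x = ζ: open {ζ, η} ∋ x has {ζ, η} ∩ (A ∖ {ζ}) = ∅, so x is NOT a limit point.
  x = η: open {η} ∋ x has {η} ∩ (A ∖ {η}) = ∅, so x is NOT a limit point.
  x = θ: open {η, θ} ∋ x has {η, θ} ∩ (A ∖ {θ}) = ∅, so x is NOT a limit point.
Collecting: A' = ∅.


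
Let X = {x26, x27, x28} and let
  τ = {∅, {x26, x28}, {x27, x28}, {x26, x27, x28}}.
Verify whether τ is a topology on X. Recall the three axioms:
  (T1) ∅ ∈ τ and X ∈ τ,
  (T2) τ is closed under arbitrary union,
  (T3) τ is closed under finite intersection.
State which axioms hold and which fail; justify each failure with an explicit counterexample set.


τ is NOT a topology on X.

Axiom (T1): ∅ ∈ τ? Yes; X ∈ τ? Yes.
Axiom (T2/T3): check pairwise unions and intersections of members of τ.
Counterexample for (T3): {x26, x28} ∩ {x27, x28} = {x28} ∉ τ. Therefore τ is NOT a topology.


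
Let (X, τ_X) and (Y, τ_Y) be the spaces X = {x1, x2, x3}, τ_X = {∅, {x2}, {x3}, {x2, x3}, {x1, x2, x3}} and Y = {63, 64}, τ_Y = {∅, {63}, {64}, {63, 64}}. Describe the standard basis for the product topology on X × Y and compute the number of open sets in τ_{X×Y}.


Basis B = {∅ × ∅, {x2} × {63}, {x2} × {64}, {x3} × {63}, {x3} × {64}, {x2} × {63, 64}, {x2, x3} × {63}, {x2, x3} × {64}, {x3} × {63, 64}, {x1, x2, x3} × {63}, {x1, x2, x3} × {64}, {x2, x3} × {63, 64}, {x1, x2, x3} × {63, 64}}; |τ_{X×Y}| = 25.

Enumerate products U × V with U ∈ τ_X, V ∈ τ_Y (deduplicated):
  ∅ × ∅ = {} (∅)
  {x2} × {63} = {(x2,63)}
  {x2} × {64} = {(x2,64)}
  {x3} × {63} = {(x3,63)}
  {x3} × {64} = {(x3,64)}
  {x2} × {63, 64} = {(x2,63), (x2,64)}
  {x2, x3} × {63} = {(x2,63), (x3,63)}
  {x2, x3} × {64} = {(x2,64), (x3,64)}
  {x3} × {63, 64} = {(x3,63), (x3,64)}
  {x1, x2, x3} × {63} = {(x1,63), (x2,63), (x3,63)}
  {x1, x2, x3} × {64} = {(x1,64), (x2,64), (x3,64)}
  {x2, x3} × {63, 64} = {(x2,63), (x2,64), (x3,63), (x3,64)}
  {x1, x2, x3} × {63, 64} = {(x1,63), (x1,64), (x2,63), (x2,64), (x3,63), (x3,64)}
These 13 distinct sets form the basis B.
Close under arbitrary unions to get τ_{X×Y}; counting gives |τ_{X×Y}| = 25.


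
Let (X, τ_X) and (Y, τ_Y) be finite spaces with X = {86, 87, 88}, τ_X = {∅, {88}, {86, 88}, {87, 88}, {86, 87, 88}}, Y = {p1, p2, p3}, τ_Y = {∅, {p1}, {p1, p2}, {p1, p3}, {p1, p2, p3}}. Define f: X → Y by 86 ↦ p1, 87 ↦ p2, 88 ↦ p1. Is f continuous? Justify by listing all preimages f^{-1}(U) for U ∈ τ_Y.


f IS continuous.

Compute f^{-1}(U) for each U ∈ τ_Y:
  U = ∅: f^{-1}(U) = ∅ ∈ τ_X ✓.
  U = {p1}: f^{-1}(U) = {86, 88} ∈ τ_X ✓.
  U = {p1, p2}: f^{-1}(U) = {86, 87, 88} ∈ τ_X ✓.
  U = {p1, p3}: f^{-1}(U) = {86, 88} ∈ τ_X ✓.
  U = {p1, p2, p3}: f^{-1}(U) = {86, 87, 88} ∈ τ_X ✓.
Every preimage lies in τ_X, so f IS continuous.


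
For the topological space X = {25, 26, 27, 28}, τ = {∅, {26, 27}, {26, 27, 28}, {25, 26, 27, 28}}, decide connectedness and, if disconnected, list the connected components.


(X, τ) is connected.

Find clopen sets (U ∈ τ with X ∖ U ∈ τ):
  U = ∅, X ∖ U = {25, 26, 27, 28} — both open, so U is clopen.
  U = {25, 26, 27, 28}, X ∖ U = ∅ — both open, so U is clopen.
Only trivial clopens (∅ and X) exist, so (X, τ) is connected.
Compute connected components by grouping points that agree on all clopens:
  component: {25, 26, 27, 28}


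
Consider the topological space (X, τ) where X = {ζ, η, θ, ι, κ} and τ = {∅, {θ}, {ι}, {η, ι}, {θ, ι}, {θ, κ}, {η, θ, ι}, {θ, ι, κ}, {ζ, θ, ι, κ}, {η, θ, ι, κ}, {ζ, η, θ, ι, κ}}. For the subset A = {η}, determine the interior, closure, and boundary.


int(A) = ∅, cl(A) = {η}, ∂A = {η}.

Closed sets in (X, τ) are complements of opens:
  closed(X, τ) = {∅, {ζ}, {η}, {ζ, η}, {ζ, κ}, {ζ, η, ι}, {ζ, η, κ}, {ζ, θ, κ}, {ζ, η, θ, κ}, {ζ, η, ι, κ}, {ζ, η, θ, ι, κ}}.
int(A) = ⋃ {U ∈ τ : U ⊆ A}. Opens contained in A: ∅.
Taking the union of these: int(A) = ∅.
cl(A) = ⋂ {C closed : A ⊆ C}. Closed sets containing A: {η}, {ζ, η}, {ζ, η, ι}, {ζ, η, κ}, {ζ, η, θ, κ}, {ζ, η, ι, κ}, {ζ, η, θ, ι, κ}.
Intersecting these: cl(A) = {η}.
∂A = cl(A) ∖ int(A) = {η} ∖ ∅ = {η}.


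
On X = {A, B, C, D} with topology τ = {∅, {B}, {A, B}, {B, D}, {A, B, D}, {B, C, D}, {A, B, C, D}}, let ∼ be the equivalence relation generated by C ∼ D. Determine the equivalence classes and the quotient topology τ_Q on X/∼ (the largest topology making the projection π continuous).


X/∼ = {[A], [B], [C=D]}; |τ_Q| = 5.

Equivalence classes: [A], [B], [C=D].
Quotient map π: X → X/∼ sends A ↦ [A], B ↦ [B], C ↦ [C=D], D ↦ [C=D].
For each subset V ⊆ X/∼, compute π^{-1}(V) ⊆ X and check whether π^{-1}(V) ∈ τ. V is open in τ_Q iff π^{-1}(V) ∈ τ.
  V = {}: π^{-1}(V) = ∅ ∈ τ ✓.
  V = {[A]}: π^{-1}(V) = {A} ∉ τ ✗.
  V = {[B]}: π^{-1}(V) = {B} ∈ τ ✓.
  V = {[A], [B]}: π^{-1}(V) = {A, B} ∈ τ ✓.
  V = {[C=D]}: π^{-1}(V) = {C, D} ∉ τ ✗.
  V = {[A], [C=D]}: π^{-1}(V) = {A, C, D} ∉ τ ✗.
  V = {[B], [C=D]}: π^{-1}(V) = {B, C, D} ∈ τ ✓.
  V = {[A], [B], [C=D]}: π^{-1}(V) = {A, B, C, D} ∈ τ ✓.
Open sets in the quotient: τ_Q = {{}, {[B]}, {[A], [B]}, {[B], [C=D]}, {[A], [B], [C=D]}} (5 elements).


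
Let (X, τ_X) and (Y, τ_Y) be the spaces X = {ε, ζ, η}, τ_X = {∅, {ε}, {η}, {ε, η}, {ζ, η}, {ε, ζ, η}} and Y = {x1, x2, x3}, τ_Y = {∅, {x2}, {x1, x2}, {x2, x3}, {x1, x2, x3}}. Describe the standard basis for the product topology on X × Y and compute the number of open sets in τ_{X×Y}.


Basis B = {∅ × ∅, {ε} × {x2}, {η} × {x2}, {ε} × {x1, x2}, {ε} × {x2, x3}, {ε, η} × {x2}, {ζ, η} × {x2}, {η} × {x1, x2}, {η} × {x2, x3}, {ε} × {x1, x2, x3}, {ε, ζ, η} × {x2}, {η} × {x1, x2, x3}, {ε, η} × {x1, x2}, {ε, η} × {x2, x3}, {ζ, η} × {x1, x2}, {ζ, η} × {x2, x3}, {ε, η} × {x1, x2, x3}, {ε, ζ, η} × {x1, x2}, {ε, ζ, η} × {x2, x3}, {ζ, η} × {x1, x2, x3}, {ε, ζ, η} × {x1, x2, x3}}; |τ_{X×Y}| = 70.

Enumerate products U × V with U ∈ τ_X, V ∈ τ_Y (deduplicated):
  ∅ × ∅ = {} (∅)
  {ε} × {x2} = {(ε,x2)}
  {η} × {x2} = {(η,x2)}
  {ε} × {x1, x2} = {(ε,x1), (ε,x2)}
  {ε} × {x2, x3} = {(ε,x2), (ε,x3)}
  {ε, η} × {x2} = {(ε,x2), (η,x2)}
  {ζ, η} × {x2} = {(ζ,x2), (η,x2)}
  {η} × {x1, x2} = {(η,x1), (η,x2)}
  {η} × {x2, x3} = {(η,x2), (η,x3)}
  {ε} × {x1, x2, x3} = {(ε,x1), (ε,x2), (ε,x3)}
  {ε, ζ, η} × {x2} = {(ε,x2), (ζ,x2), (η,x2)}
  {η} × {x1, x2, x3} = {(η,x1), (η,x2), (η,x3)}
  {ε, η} × {x1, x2} = {(ε,x1), (ε,x2), (η,x1), (η,x2)}
  {ε, η} × {x2, x3} = {(ε,x2), (ε,x3), (η,x2), (η,x3)}
  {ζ, η} × {x1, x2} = {(ζ,x1), (ζ,x2), (η,x1), (η,x2)}
  {ζ, η} × {x2, x3} = {(ζ,x2), (ζ,x3), (η,x2), (η,x3)}
  {ε, η} × {x1, x2, x3} = {(ε,x1), (ε,x2), (ε,x3), (η,x1), (η,x2), (η,x3)}
  {ε, ζ, η} × {x1, x2} = {(ε,x1), (ε,x2), (ζ,x1), (ζ,x2), (η,x1), (η,x2)}
  {ε, ζ, η} × {x2, x3} = {(ε,x2), (ε,x3), (ζ,x2), (ζ,x3), (η,x2), (η,x3)}
  {ζ, η} × {x1, x2, x3} = {(ζ,x1), (ζ,x2), (ζ,x3), (η,x1), (η,x2), (η,x3)}
  {ε, ζ, η} × {x1, x2, x3} = {(ε,x1), (ε,x2), (ε,x3), (ζ,x1), (ζ,x2), (ζ,x3), (η,x1), (η,x2), (η,x3)}
These 21 distinct sets form the basis B.
Close under arbitrary unions to get τ_{X×Y}; counting gives |τ_{X×Y}| = 70.


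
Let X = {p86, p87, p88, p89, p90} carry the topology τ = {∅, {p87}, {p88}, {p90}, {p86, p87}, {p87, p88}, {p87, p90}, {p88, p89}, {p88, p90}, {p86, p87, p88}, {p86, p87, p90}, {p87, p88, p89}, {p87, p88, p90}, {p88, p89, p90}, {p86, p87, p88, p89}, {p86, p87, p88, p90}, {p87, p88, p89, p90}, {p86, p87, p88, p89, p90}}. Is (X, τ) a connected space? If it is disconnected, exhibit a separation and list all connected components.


(X, τ) is disconnected; components = [{p90}, {p86, p87}, {p88, p89}].

Find clopen sets (U ∈ τ with X ∖ U ∈ τ):
  U = ∅, X ∖ U = {p86, p87, p88, p89, p90} — both open, so U is clopen.
  U = {p90}, X ∖ U = {p86, p87, p88, p89} — both open, so U is clopen.
  U = {p86, p87}, X ∖ U = {p88, p89, p90} — both open, so U is clopen.
  U = {p88, p89}, X ∖ U = {p86, p87, p90} — both open, so U is clopen.
  U = {p86, p87, p90}, X ∖ U = {p88, p89} — both open, so U is clopen.
  U = {p88, p89, p90}, X ∖ U = {p86, p87} — both open, so U is clopen.
  U = {p86, p87, p88, p89}, X ∖ U = {p90} — both open, so U is clopen.
  U = {p86, p87, p88, p89, p90}, X ∖ U = ∅ — both open, so U is clopen.
Nontrivial clopen(s) exist: e.g. {p88, p89, p90}. So (X, τ) is disconnected.
Compute connected components by grouping points that agree on all clopens:
  component: {p90}
  component: {p86, p87}
  component: {p88, p89}


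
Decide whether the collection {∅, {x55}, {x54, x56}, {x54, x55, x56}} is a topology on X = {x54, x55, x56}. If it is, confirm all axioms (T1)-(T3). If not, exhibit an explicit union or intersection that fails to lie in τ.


τ IS a topology on X.

Axiom (T1): ∅ ∈ τ? Yes; X ∈ τ? Yes.
Axiom (T2/T3): check pairwise unions and intersections of members of τ.
All pairwise intersections and unions checked — each lies in τ. Therefore τ satisfies (T1), (T2), (T3): it IS a topology on X.


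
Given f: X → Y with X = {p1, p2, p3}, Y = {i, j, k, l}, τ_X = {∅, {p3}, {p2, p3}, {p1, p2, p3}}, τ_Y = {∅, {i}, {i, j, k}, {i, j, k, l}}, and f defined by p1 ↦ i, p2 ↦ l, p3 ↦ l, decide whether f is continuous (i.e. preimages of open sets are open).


f is NOT continuous.

Compute f^{-1}(U) for each U ∈ τ_Y:
  U = ∅: f^{-1}(U) = ∅ ∈ τ_X ✓.
  U = {i}: f^{-1}(U) = {p1} ∉ τ_X ✗.
  U = {i, j, k}: f^{-1}(U) = {p1} ∉ τ_X ✗.
  U = {i, j, k, l}: f^{-1}(U) = {p1, p2, p3} ∈ τ_X ✓.
Found U = {i} with f^{-1}(U) = {p1} not in τ_X. Therefore f is NOT continuous.


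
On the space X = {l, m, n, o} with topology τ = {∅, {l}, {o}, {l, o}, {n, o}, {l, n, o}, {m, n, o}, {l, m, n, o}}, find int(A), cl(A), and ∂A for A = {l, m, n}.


int(A) = {l}, cl(A) = {l, m, n}, ∂A = {m, n}.

Closed sets in (X, τ) are complements of opens:
  closed(X, τ) = {∅, {l}, {m}, {l, m}, {m, n}, {l, m, n}, {m, n, o}, {l, m, n, o}}.
int(A) = ⋃ {U ∈ τ : U ⊆ A}. Opens contained in A: ∅, {l}.
Taking the union of these: int(A) = {l}.
cl(A) = ⋂ {C closed : A ⊆ C}. Closed sets containing A: {l, m, n}, {l, m, n, o}.
Intersecting these: cl(A) = {l, m, n}.
∂A = cl(A) ∖ int(A) = {l, m, n} ∖ {l} = {m, n}.


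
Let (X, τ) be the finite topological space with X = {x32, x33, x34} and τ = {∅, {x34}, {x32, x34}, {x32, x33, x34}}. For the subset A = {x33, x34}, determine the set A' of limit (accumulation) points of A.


A' = {x32, x33}

For each x ∈ X, list the open sets U ∈ τ with x ∈ U, then check whether U ∩ (A ∖ {x}) ≠ ∅ for every such U.
  x = x32: opens ∋ x are {x32, x34}, {x32, x33, x34}; each meets A ∖ {x32}, so x IS a limit point.
  x = x33: opens ∋ x are {x32, x33, x34}; each meets A ∖ {x33}, so x IS a limit point.
  x = x34: open {x34} ∋ x has {x34} ∩ (A ∖ {x34}) = ∅, so x is NOT a limit point.
Collecting: A' = {x32, x33}.


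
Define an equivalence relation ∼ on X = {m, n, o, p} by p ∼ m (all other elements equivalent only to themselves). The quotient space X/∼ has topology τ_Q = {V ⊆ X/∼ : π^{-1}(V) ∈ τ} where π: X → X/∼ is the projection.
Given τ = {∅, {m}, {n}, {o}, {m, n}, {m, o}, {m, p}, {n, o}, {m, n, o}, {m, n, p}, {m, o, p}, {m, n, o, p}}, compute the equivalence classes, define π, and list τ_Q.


X/∼ = {[m=p], [n], [o]}; |τ_Q| = 8.

Equivalence classes: [m=p], [n], [o].
Quotient map π: X → X/∼ sends m ↦ [m=p], n ↦ [n], o ↦ [o], p ↦ [m=p].
For each subset V ⊆ X/∼, compute π^{-1}(V) ⊆ X and check whether π^{-1}(V) ∈ τ. V is open in τ_Q iff π^{-1}(V) ∈ τ.
  V = {}: π^{-1}(V) = ∅ ∈ τ ✓.
  V = {[m=p]}: π^{-1}(V) = {m, p} ∈ τ ✓.
  V = {[n]}: π^{-1}(V) = {n} ∈ τ ✓.
  V = {[m=p], [n]}: π^{-1}(V) = {m, n, p} ∈ τ ✓.
  V = {[o]}: π^{-1}(V) = {o} ∈ τ ✓.
  V = {[m=p], [o]}: π^{-1}(V) = {m, o, p} ∈ τ ✓.
  V = {[n], [o]}: π^{-1}(V) = {n, o} ∈ τ ✓.
  V = {[m=p], [n], [o]}: π^{-1}(V) = {m, n, o, p} ∈ τ ✓.
Open sets in the quotient: τ_Q = {{}, {[m=p]}, {[n]}, {[m=p], [n]}, {[o]}, {[m=p], [o]}, {[n], [o]}, {[m=p], [n], [o]}} (8 elements).


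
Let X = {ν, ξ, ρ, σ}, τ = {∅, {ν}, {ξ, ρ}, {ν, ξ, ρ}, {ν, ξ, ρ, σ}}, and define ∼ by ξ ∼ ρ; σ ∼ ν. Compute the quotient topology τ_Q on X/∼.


X/∼ = {[ν=σ], [ξ=ρ]}; |τ_Q| = 3.

Equivalence classes: [ν=σ], [ξ=ρ].
Quotient map π: X → X/∼ sends ν ↦ [ν=σ], ξ ↦ [ξ=ρ], ρ ↦ [ξ=ρ], σ ↦ [ν=σ].
For each subset V ⊆ X/∼, compute π^{-1}(V) ⊆ X and check whether π^{-1}(V) ∈ τ. V is open in τ_Q iff π^{-1}(V) ∈ τ.
  V = {}: π^{-1}(V) = ∅ ∈ τ ✓.
  V = {[ν=σ]}: π^{-1}(V) = {ν, σ} ∉ τ ✗.
  V = {[ξ=ρ]}: π^{-1}(V) = {ξ, ρ} ∈ τ ✓.
  V = {[ν=σ], [ξ=ρ]}: π^{-1}(V) = {ν, ξ, ρ, σ} ∈ τ ✓.
Open sets in the quotient: τ_Q = {{}, {[ξ=ρ]}, {[ν=σ], [ξ=ρ]}} (3 elements).


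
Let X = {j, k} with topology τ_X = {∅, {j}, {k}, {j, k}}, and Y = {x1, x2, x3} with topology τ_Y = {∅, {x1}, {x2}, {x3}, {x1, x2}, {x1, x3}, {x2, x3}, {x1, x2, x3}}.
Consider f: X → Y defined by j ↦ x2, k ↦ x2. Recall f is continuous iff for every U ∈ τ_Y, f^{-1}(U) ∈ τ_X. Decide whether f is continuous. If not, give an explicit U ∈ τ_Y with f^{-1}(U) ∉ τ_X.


f IS continuous.

Compute f^{-1}(U) for each U ∈ τ_Y:
  U = ∅: f^{-1}(U) = ∅ ∈ τ_X ✓.
  U = {x1}: f^{-1}(U) = ∅ ∈ τ_X ✓.
  U = {x2}: f^{-1}(U) = {j, k} ∈ τ_X ✓.
  U = {x3}: f^{-1}(U) = ∅ ∈ τ_X ✓.
  U = {x1, x2}: f^{-1}(U) = {j, k} ∈ τ_X ✓.
  U = {x1, x3}: f^{-1}(U) = ∅ ∈ τ_X ✓.
  U = {x2, x3}: f^{-1}(U) = {j, k} ∈ τ_X ✓.
  U = {x1, x2, x3}: f^{-1}(U) = {j, k} ∈ τ_X ✓.
Every preimage lies in τ_X, so f IS continuous.


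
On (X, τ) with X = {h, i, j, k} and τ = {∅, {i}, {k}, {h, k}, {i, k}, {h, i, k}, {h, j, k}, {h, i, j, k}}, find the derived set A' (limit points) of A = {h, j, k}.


A' = {h, j}

For each x ∈ X, list the open sets U ∈ τ with x ∈ U, then check whether U ∩ (A ∖ {x}) ≠ ∅ for every such U.
  x = h: opens ∋ x are {h, k}, {h, i, k}, {h, j, k}, {h, i, j, k}; each meets A ∖ {h}, so x IS a limit point.
  x = i: open {i} ∋ x has {i} ∩ (A ∖ {i}) = ∅, so x is NOT a limit point.
  x = j: opens ∋ x are {h, j, k}, {h, i, j, k}; each meets A ∖ {j}, so x IS a limit point.
  x = k: open {k} ∋ x has {k} ∩ (A ∖ {k}) = ∅, so x is NOT a limit point.
Collecting: A' = {h, j}.


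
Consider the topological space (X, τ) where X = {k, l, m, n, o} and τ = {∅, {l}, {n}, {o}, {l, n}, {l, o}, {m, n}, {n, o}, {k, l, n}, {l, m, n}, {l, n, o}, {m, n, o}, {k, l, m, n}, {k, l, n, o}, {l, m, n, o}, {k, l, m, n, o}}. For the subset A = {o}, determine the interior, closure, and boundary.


int(A) = {o}, cl(A) = {o}, ∂A = ∅.

Closed sets in (X, τ) are complements of opens:
  closed(X, τ) = {∅, {k}, {m}, {o}, {k, l}, {k, m}, {k, o}, {m, o}, {k, l, m}, {k, l, o}, {k, m, n}, {k, m, o}, {k, l, m, n}, {k, l, m, o}, {k, m, n, o}, {k, l, m, n, o}}.
int(A) = ⋃ {U ∈ τ : U ⊆ A}. Opens contained in A: ∅, {o}.
Taking the union of these: int(A) = {o}.
cl(A) = ⋂ {C closed : A ⊆ C}. Closed sets containing A: {o}, {k, o}, {m, o}, {k, l, o}, {k, m, o}, {k, l, m, o}, {k, m, n, o}, {k, l, m, n, o}.
Intersecting these: cl(A) = {o}.
∂A = cl(A) ∖ int(A) = {o} ∖ {o} = ∅.


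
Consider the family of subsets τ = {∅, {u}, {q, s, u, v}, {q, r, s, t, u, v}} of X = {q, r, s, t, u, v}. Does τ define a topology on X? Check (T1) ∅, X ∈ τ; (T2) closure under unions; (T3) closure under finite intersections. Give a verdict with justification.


τ IS a topology on X.

Axiom (T1): ∅ ∈ τ? Yes; X ∈ τ? Yes.
Axiom (T2/T3): check pairwise unions and intersections of members of τ.
All pairwise intersections and unions checked — each lies in τ. Therefore τ satisfies (T1), (T2), (T3): it IS a topology on X.
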